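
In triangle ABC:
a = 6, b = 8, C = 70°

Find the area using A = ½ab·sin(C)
A = ½·a·b·sin(C) = ½·6·8·sin(70°)
sin(70°) ≈ 0.939693
A ≈ ½·48·0.939693 = 24·0.939693 ≈ 22.5526

Area = 22.55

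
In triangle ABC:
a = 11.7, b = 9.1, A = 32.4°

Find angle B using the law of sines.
a/sin(A) = b/sin(B)  ⇒  sin(B) = b·sin(A)/a = 9.1·sin(32.4°)/11.7
sin(32.4°) ≈ 0.535827
sin(B) ≈ 9.1·0.535827/11.7 ≈ 4.87602/11.7 ≈ 0.416754
B = arcsin(0.416754) ≈ 24.6298°
(Since b ≤ a we need B ≤ A, so the obtuse alternative 180° − 24.6298° ≈ 155.37° is rejected.)

B = 24.63°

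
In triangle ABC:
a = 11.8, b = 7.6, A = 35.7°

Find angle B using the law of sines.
a/sin(A) = b/sin(B)  ⇒  sin(B) = b·sin(A)/a = 7.6·sin(35.7°)/11.8
sin(35.7°) ≈ 0.583541
sin(B) ≈ 7.6·0.583541/11.8 ≈ 4.43491/11.8 ≈ 0.37584
B = arcsin(0.37584) ≈ 22.0762°
(Since b ≤ a we need B ≤ A, so the obtuse alternative 180° − 22.0762° ≈ 157.924° is rejected.)

B = 22.08°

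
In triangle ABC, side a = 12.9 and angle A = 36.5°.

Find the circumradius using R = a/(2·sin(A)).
R = a/(2·sin(A)) = 12.9/(2·sin(36.5°))
sin(36.5°) ≈ 0.594823
R ≈ 12.9/(2·0.594823) = 12.9/1.18965 ≈ 10.8436

R = 10.84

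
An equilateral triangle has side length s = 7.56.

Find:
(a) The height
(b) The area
(a) The height splits the triangle into two 30-60-90 halves: h = s·√3/2 = 7.56·1.73205/2 ≈ 13.0943/2 ≈ 6.54715
(b) Area = (√3/4)·s² = (√3/4)·7.56² = (√3/4)·57.1536 ≈ 0.433013·57.1536 ≈ 24.7482

Height = 6.547, Area = 24.75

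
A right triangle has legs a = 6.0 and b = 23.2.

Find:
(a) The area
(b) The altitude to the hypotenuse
(a) The legs are perpendicular, so Area = ½·a·b = ½·6.0·23.2 = ½·139.2 = 69.6
(b) Hypotenuse c = √(a² + b²) = √(36 + 538.24) = √574.24 ≈ 23.9633
    Area = ½·c·h_c  ⇒  h_c = 2·Area/c = 139.2/23.9633 ≈ 5.80888

Area = 69.6, h_c = 5.809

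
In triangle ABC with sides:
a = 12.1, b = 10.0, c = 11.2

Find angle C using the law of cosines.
c² = a² + b² − 2ab·cos(C)  ⇒  cos(C) = (a² + b² − c²)/(2ab)
cos(C) = (12.1² + 10.0² − 11.2²)/(2·12.1·10.0) = (146.41 + 100 − 125.44)/242 = 120.97/242 ≈ 0.499876
C = arccos(0.499876) ≈ 60.0082°

C = 60.01°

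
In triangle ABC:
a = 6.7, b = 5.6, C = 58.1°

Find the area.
Two sides and the included angle (SAS): A = ½·a·b·sin(C) = ½·6.7·5.6·sin(58.1°)
sin(58.1°) ≈ 0.848972
A ≈ ½·37.52·0.848972 = 18.76·0.848972 ≈ 15.9267

Area = 15.93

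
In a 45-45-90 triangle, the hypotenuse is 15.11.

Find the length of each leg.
In a 45-45-90 triangle hypotenuse = leg·√2, so leg = hypotenuse/√2.
Leg = 15.11/√2 ≈ 15.11/1.41421 ≈ 10.6844

Each leg = 10.68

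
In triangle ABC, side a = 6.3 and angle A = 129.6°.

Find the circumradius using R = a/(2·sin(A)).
R = a/(2·sin(A)) = 6.3/(2·sin(129.6°))
sin(129.6°) ≈ 0.770513
R ≈ 6.3/(2·0.770513) = 6.3/1.54103 ≈ 4.08818

R = 4.088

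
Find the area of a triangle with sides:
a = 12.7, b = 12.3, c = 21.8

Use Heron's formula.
s = (12.7 + 12.3 + 21.8)/2 = 46.8/2 = 23.4
s − a = 10.7, s − b = 11.1, s − c = 1.6
s(s−a)(s−b)(s−c) = 23.4·10.7·11.1·1.6 ≈ 4446.75
Area = √4446.75 ≈ 66.6839

Area = 66.68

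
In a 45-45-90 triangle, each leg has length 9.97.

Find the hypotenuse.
In a 45-45-90 triangle the sides are in ratio 1 : 1 : √2, so hypotenuse = leg·√2.
Hypotenuse = 9.97·√2 ≈ 9.97·1.41421 ≈ 14.0997

Hypotenuse = 9.97√2 = 14.1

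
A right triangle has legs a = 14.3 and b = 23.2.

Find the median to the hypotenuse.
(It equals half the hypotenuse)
Hypotenuse c = √(a² + b²) = √(204.49 + 538.24) = √742.73 ≈ 27.2531
Median to hypotenuse = c/2 ≈ 27.2531/2 ≈ 13.6265

Median = 13.63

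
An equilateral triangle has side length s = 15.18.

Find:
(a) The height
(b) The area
(a) The height splits the triangle into two 30-60-90 halves: h = s·√3/2 = 15.18·1.73205/2 ≈ 26.2925/2 ≈ 13.1463
(b) Area = (√3/4)·s² = (√3/4)·15.18² = (√3/4)·230.4324 ≈ 0.433013·230.4324 ≈ 99.7802

Height = 13.15, Area = 99.78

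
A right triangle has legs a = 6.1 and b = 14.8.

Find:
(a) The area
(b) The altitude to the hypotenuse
(a) The legs are perpendicular, so Area = ½·a·b = ½·6.1·14.8 = ½·90.28 = 45.14
(b) Hypotenuse c = √(a² + b²) = √(37.21 + 219.04) = √256.25 ≈ 16.0078
    Area = ½·c·h_c  ⇒  h_c = 2·Area/c = 90.28/16.0078 ≈ 5.63975

Area = 45.14, h_c = 5.64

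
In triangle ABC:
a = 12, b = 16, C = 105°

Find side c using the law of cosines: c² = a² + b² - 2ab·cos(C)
c² = 12² + 16² − 2·12·16·cos(105°)
cos(105°) ≈ -0.258819
c² ≈ 144 + 256 − 384·(-0.258819) ≈ 400 + 99.3865 ≈ 499.387
c ≈ √499.387 ≈ 22.347

c = 22.35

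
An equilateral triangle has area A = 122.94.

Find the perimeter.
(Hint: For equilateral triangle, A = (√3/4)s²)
A = (√3/4)s²  ⇒  s² = 4A/√3 = 4·122.94/√3 = 491.76/1.73205 ≈ 283.918
s ≈ √283.918 ≈ 16.8499
Perimeter = 3s ≈ 3·16.8499 ≈ 50.5496

Perimeter = 50.55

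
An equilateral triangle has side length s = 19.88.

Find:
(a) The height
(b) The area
(a) The height splits the triangle into two 30-60-90 halves: h = s·√3/2 = 19.88·1.73205/2 ≈ 34.4332/2 ≈ 17.2166
(b) Area = (√3/4)·s² = (√3/4)·19.88² = (√3/4)·395.2144 ≈ 0.433013·395.2144 ≈ 171.133

Height = 17.22, Area = 171.1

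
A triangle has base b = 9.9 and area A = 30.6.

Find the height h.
A = ½·b·h  ⇒  h = 2A/b = 2·30.6/9.9 = 61.2/9.9 ≈ 6.18182

h = 6.182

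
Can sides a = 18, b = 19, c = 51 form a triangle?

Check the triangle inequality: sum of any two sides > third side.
a + b vs c: 18 + 19 = 37 ≤ 51  ✗
a + c vs b: 18 + 51 = 69 > 19  ✓
b + c vs a: 19 + 51 = 70 > 18  ✓

No: 18 + 19 = 37 is not > 51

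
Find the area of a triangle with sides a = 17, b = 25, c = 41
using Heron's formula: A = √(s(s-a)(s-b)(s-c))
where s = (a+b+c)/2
s = (17 + 25 + 41)/2 = 83/2 = 41.5
s − a = 24.5, s − b = 16.5, s − c = 0.5
s(s−a)(s−b)(s−c) = 41.5·24.5·16.5·0.5 = 8388.1875
Area = √8388.1875 ≈ 91.587

s = 41.5, Area = 91.59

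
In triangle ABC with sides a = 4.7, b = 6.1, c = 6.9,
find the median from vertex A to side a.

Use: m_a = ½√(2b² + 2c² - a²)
m_a = ½√(2·6.1² + 2·6.9² − 4.7²) = ½√(2·37.21 + 2·47.61 − 22.09) = ½√(74.42 + 95.22 − 22.09) = ½√147.55
√147.55 ≈ 12.147, so m_a ≈ 6.07351

m_a = 6.074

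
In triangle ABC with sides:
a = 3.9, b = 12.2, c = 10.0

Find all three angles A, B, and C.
Law of cosines for each angle (a² = 15.21, b² = 148.84, c² = 100):
cos(A) = (b² + c² − a²)/(2bc) = (148.84 + 100 − 15.21)/(2·12.2·10.0) = 233.63/244 ≈ 0.9575  ⇒  A ≈ 16.7642°
cos(B) = (a² + c² − b²)/(2ac) = (15.21 + 100 − 148.84)/(2·3.9·10.0) = -33.63/78 ≈ -0.431154  ⇒  B ≈ 115.541°
cos(C) = (a² + b² − c²)/(2ab) = (15.21 + 148.84 − 100)/(2·3.9·12.2) = 64.05/95.16 ≈ 0.673077  ⇒  C ≈ 47.695°
Check: A + B + C ≈ 180°

A = 16.76°, B = 115.5°, C = 47.7°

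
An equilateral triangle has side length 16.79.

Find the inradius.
r = Area/s with s the semi-perimeter.
Area = (√3/4)·16.79² = (√3/4)·281.9041 ≈ 0.433013·281.9041 ≈ 122.068
s = 3·16.79/2 = 25.185
r ≈ 122.068/25.185 ≈ 4.84686
(Equivalently r = side/(2√3) = 16.79/3.4641 ≈ 4.84686.)

r = 4.847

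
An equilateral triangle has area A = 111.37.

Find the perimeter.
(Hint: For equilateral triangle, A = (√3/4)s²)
A = (√3/4)s²  ⇒  s² = 4A/√3 = 4·111.37/√3 = 445.48/1.73205 ≈ 257.198
s ≈ √257.198 ≈ 16.0374
Perimeter = 3s ≈ 3·16.0374 ≈ 48.1122

Perimeter = 48.11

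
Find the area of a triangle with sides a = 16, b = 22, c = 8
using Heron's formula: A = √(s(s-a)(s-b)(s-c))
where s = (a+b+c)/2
s = (16 + 22 + 8)/2 = 46/2 = 23
s − a = 7, s − b = 1, s − c = 15
s(s−a)(s−b)(s−c) = 23·7·1·15 = 2415
Area = √2415 ≈ 49.1426

s = 23.0, Area = 49.14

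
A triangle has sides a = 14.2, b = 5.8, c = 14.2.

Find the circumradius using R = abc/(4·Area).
First find the area with Heron's formula.
s = (14.2 + 5.8 + 14.2)/2 = 17.1
Area = √(s(s−a)(s−b)(s−c)) = √(17.1·2.9·11.3·2.9) ≈ √1625.06 ≈ 40.3121
abc = 14.2·5.8·14.2 = 1169.512
R = abc/(4·Area) ≈ 1169.512/(4·40.3121) = 1169.512/161.248 ≈ 7.25286

R = 7.253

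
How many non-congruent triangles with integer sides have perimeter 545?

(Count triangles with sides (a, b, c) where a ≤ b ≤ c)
Let a ≤ b ≤ c with a + b + c = 545. The only binding inequality is a + b > c, i.e. 545 − c > c, so c < 545/2; and c ≥ 545/3 since c is the largest side.
So 182 ≤ c ≤ 272. For each c, b runs from ⌈(545 − c)/2⌉ up to c (then a = 545 − b − c satisfies 1 ≤ a ≤ b automatically), giving c − ⌈(545 − c)/2⌉ + 1 choices.
Summing over c: 1 + 3 + 4 + 6 + … + 135 + 136  (91 terms, c = 182, …, 272) = 6256
Check (closed form: nearest integer to p²/48 for even p, (p+3)²/48 for odd p): (545+3)²/48 = 548²/48 = 300304/48 ≈ 6256.33 → 6256

6256 triangles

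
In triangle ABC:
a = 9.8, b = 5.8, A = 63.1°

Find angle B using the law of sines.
a/sin(A) = b/sin(B)  ⇒  sin(B) = b·sin(A)/a = 5.8·sin(63.1°)/9.8
sin(63.1°) ≈ 0.891798
sin(B) ≈ 5.8·0.891798/9.8 ≈ 5.17243/9.8 ≈ 0.527799
B = arcsin(0.527799) ≈ 31.8568°
(Since b ≤ a we need B ≤ A, so the obtuse alternative 180° − 31.8568° ≈ 148.143° is rejected.)

B = 31.86°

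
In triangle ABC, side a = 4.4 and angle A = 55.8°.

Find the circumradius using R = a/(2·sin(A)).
R = a/(2·sin(A)) = 4.4/(2·sin(55.8°))
sin(55.8°) ≈ 0.827081
R ≈ 4.4/(2·0.827081) = 4.4/1.65416 ≈ 2.65996

R = 2.66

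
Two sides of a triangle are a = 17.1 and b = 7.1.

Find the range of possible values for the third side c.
Triangle inequality: |a − b| < c < a + b
|a − b| = |17.1 − 7.1| = 10
a + b = 17.1 + 7.1 = 24.2

10 < c < 24.2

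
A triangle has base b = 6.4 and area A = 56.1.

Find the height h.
A = ½·b·h  ⇒  h = 2A/b = 2·56.1/6.4 = 112.2/6.4 ≈ 17.5312

h = 17.53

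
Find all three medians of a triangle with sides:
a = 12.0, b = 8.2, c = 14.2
Median formula: m_a = ½√(2b² + 2c² − a²) (and cyclically). a² = 144, b² = 67.24, c² = 201.64.
m_a = ½√(2·67.24 + 2·201.64 − 144) = ½√393.76 ≈ ½·19.8434 ≈ 9.92169
m_b = ½√(2·144 + 2·201.64 − 67.24) = ½√624.04 ≈ ½·24.9808 ≈ 12.4904
m_c = ½√(2·144 + 2·67.24 − 201.64) = ½√220.84 ≈ ½·14.8607 ≈ 7.43034

m_a = 9.922, m_b = 12.49, m_c = 7.43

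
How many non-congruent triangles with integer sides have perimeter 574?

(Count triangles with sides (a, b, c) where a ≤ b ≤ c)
Let a ≤ b ≤ c with a + b + c = 574. The only binding inequality is a + b > c, i.e. 574 − c > c, so c < 574/2; and c ≥ 574/3 since c is the largest side.
So 192 ≤ c ≤ 286. For each c, b runs from ⌈(574 − c)/2⌉ up to c (then a = 574 − b − c satisfies 1 ≤ a ≤ b automatically), giving c − ⌈(574 − c)/2⌉ + 1 choices.
Summing over c: 2 + 3 + 5 + 6 + … + 141 + 143  (95 terms, c = 192, …, 286) = 6864
Check (closed form: nearest integer to p²/48 for even p, (p+3)²/48 for odd p): 574²/48 = 329476/48 ≈ 6864.08 → 6864

6864 triangles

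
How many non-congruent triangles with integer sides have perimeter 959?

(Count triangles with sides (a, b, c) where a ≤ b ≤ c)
Let a ≤ b ≤ c with a + b + c = 959. The only binding inequality is a + b > c, i.e. 959 − c > c, so c < 959/2; and c ≥ 959/3 since c is the largest side.
So 320 ≤ c ≤ 479. For each c, b runs from ⌈(959 − c)/2⌉ up to c (then a = 959 − b − c satisfies 1 ≤ a ≤ b automatically), giving c − ⌈(959 − c)/2⌉ + 1 choices.
Summing over c: 1 + 3 + 4 + 6 + … + 238 + 240  (160 terms, c = 320, …, 479) = 19280
Check (closed form: nearest integer to p²/48 for even p, (p+3)²/48 for odd p): (959+3)²/48 = 962²/48 = 925444/48 ≈ 19280.08 → 19280

19280 triangles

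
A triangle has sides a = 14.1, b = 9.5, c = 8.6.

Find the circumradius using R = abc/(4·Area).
First find the area with Heron's formula.
s = (14.1 + 9.5 + 8.6)/2 = 16.1
Area = √(s(s−a)(s−b)(s−c)) = √(16.1·2·6.6·7.5) ≈ √1593.9 ≈ 39.9237
abc = 14.1·9.5·8.6 = 1151.97
R = abc/(4·Area) ≈ 1151.97/(4·39.9237) = 1151.97/159.695 ≈ 7.21358

R = 7.214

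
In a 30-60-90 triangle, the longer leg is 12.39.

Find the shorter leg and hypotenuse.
In a 30-60-90 triangle the sides are in ratio 1 : √3 : 2, so short leg = long leg/√3 and hypotenuse = 2·(short leg).
Short leg = 12.39/√3 ≈ 12.39/1.73205 ≈ 7.15337
Hypotenuse = 2·7.15337 ≈ 14.3067

Short leg = 7.153, Hypotenuse = 14.31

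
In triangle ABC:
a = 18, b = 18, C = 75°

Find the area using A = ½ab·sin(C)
A = ½·a·b·sin(C) = ½·18·18·sin(75°)
sin(75°) ≈ 0.965926
A ≈ ½·324·0.965926 = 162·0.965926 ≈ 156.48

Area = 156.5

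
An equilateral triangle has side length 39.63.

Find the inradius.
r = Area/s with s the semi-perimeter.
Area = (√3/4)·39.63² = (√3/4)·1570.5369 ≈ 0.433013·1570.5369 ≈ 680.062
s = 3·39.63/2 = 59.445
r ≈ 680.062/59.445 ≈ 11.4402
(Equivalently r = side/(2√3) = 39.63/3.4641 ≈ 11.4402.)

r = 11.44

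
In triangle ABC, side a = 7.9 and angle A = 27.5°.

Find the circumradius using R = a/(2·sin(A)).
R = a/(2·sin(A)) = 7.9/(2·sin(27.5°))
sin(27.5°) ≈ 0.461749
R ≈ 7.9/(2·0.461749) = 7.9/0.923497 ≈ 8.55444

R = 8.554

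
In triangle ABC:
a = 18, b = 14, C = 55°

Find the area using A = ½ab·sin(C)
A = ½·a·b·sin(C) = ½·18·14·sin(55°)
sin(55°) ≈ 0.819152
A ≈ ½·252·0.819152 = 126·0.819152 ≈ 103.213

Area = 103.2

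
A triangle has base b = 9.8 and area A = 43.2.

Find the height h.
A = ½·b·h  ⇒  h = 2A/b = 2·43.2/9.8 = 86.4/9.8 ≈ 8.81633

h = 8.816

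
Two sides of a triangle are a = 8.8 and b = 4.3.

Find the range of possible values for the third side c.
Triangle inequality: |a − b| < c < a + b
|a − b| = |8.8 − 4.3| = 4.5
a + b = 8.8 + 4.3 = 13.1

4.5 < c < 13.1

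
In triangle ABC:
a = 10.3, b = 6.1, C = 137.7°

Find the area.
Two sides and the included angle (SAS): A = ½·a·b·sin(C) = ½·10.3·6.1·sin(137.7°)
sin(137.7°) ≈ 0.673013
A ≈ ½·62.83·0.673013 = 31.415·0.673013 ≈ 21.1427

Area = 21.14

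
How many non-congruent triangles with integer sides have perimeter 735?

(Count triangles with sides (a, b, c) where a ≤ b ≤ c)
Let a ≤ b ≤ c with a + b + c = 735. The only binding inequality is a + b > c, i.e. 735 − c > c, so c < 735/2; and c ≥ 735/3 since c is the largest side.
So 245 ≤ c ≤ 367. For each c, b runs from ⌈(735 − c)/2⌉ up to c (then a = 735 − b − c satisfies 1 ≤ a ≤ b automatically), giving c − ⌈(735 − c)/2⌉ + 1 choices.
Summing over c: 1 + 2 + 4 + 5 + … + 182 + 184  (123 terms, c = 245, …, 367) = 11347
Check (closed form: nearest integer to p²/48 for even p, (p+3)²/48 for odd p): (735+3)²/48 = 738²/48 = 544644/48 ≈ 11346.75 → 11347

11347 triangles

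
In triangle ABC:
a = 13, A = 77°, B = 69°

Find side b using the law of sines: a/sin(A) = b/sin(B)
a/sin(A) = b/sin(B)  ⇒  b = a·sin(B)/sin(A) = 13·sin(69°)/sin(77°)
sin(69°) ≈ 0.93358, sin(77°) ≈ 0.97437
b ≈ 13·0.93358/0.97437 ≈ 12.1365/0.97437 ≈ 12.4558

b = 12.46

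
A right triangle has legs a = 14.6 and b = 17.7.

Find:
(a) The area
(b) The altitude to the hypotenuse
(a) The legs are perpendicular, so Area = ½·a·b = ½·14.6·17.7 = ½·258.42 = 129.21
(b) Hypotenuse c = √(a² + b²) = √(213.16 + 313.29) = √526.45 ≈ 22.9445
    Area = ½·c·h_c  ⇒  h_c = 2·Area/c = 258.42/22.9445 ≈ 11.2628

Area = 129.21, h_c = 11.26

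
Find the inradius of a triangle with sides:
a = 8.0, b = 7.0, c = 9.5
r = Area/s where s is the semi-perimeter.
s = (8.0 + 7.0 + 9.5)/2 = 24.5/2 = 12.25
Area = √(s(s−a)(s−b)(s−c)) = √(12.25·4.25·5.25·2.75) ≈ √751.652 ≈ 27.4163
r ≈ 27.4163/12.25 ≈ 2.23806

r = 2.238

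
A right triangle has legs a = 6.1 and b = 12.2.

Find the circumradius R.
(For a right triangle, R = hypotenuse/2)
Hypotenuse c = √(a² + b²) = √(37.21 + 148.84) = √186.05 ≈ 13.64
R = c/2 ≈ 13.64/2 ≈ 6.82001

R = 6.82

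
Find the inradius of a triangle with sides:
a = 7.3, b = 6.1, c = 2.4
r = Area/s where s is the semi-perimeter.
s = (7.3 + 6.1 + 2.4)/2 = 15.8/2 = 7.9
Area = √(s(s−a)(s−b)(s−c)) = √(7.9·0.6·1.8·5.5) ≈ √46.926 ≈ 6.85026
r ≈ 6.85026/7.9 ≈ 0.867121

r = 0.8671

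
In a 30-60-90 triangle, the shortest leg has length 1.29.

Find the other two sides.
In a 30-60-90 triangle the sides are in ratio 1 : √3 : 2 (short leg : long leg : hypotenuse).
Long leg = 1.29·√3 ≈ 1.29·1.73205 ≈ 2.23435
Hypotenuse = 2·1.29 = 2.58

Long leg = 1.29√3 = 2.234, Hypotenuse = 2.58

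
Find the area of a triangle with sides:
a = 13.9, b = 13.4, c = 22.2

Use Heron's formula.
s = (13.9 + 13.4 + 22.2)/2 = 49.5/2 = 24.75
s − a = 10.85, s − b = 11.35, s − c = 2.55
s(s−a)(s−b)(s−c) = 24.75·10.85·11.35·2.55 ≈ 7772.15
Area = √7772.15 ≈ 88.1598

Area = 88.16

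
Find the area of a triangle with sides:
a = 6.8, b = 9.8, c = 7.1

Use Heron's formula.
s = (6.8 + 9.8 + 7.1)/2 = 23.7/2 = 11.85
s − a = 5.05, s − b = 2.05, s − c = 4.75
s(s−a)(s−b)(s−c) = 11.85·5.05·2.05·4.75 ≈ 582.716
Area = √582.716 ≈ 24.1395

Area = 24.14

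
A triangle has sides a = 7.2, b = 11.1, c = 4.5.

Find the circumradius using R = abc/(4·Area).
First find the area with Heron's formula.
s = (7.2 + 11.1 + 4.5)/2 = 11.4
Area = √(s(s−a)(s−b)(s−c)) = √(11.4·4.2·0.3·6.9) ≈ √99.1116 ≈ 9.95548
abc = 7.2·11.1·4.5 = 359.64
R = abc/(4·Area) ≈ 359.64/(4·9.95548) = 359.64/39.8219 ≈ 9.03121

R = 9.031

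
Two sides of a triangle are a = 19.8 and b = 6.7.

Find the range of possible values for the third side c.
Triangle inequality: |a − b| < c < a + b
|a − b| = |19.8 − 6.7| = 13.1
a + b = 19.8 + 6.7 = 26.5

13.1 < c < 26.5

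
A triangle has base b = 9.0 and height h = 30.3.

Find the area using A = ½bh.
A = ½·b·h = ½·9.0·30.3 = ½·272.7 = 136.35

Area = 136.35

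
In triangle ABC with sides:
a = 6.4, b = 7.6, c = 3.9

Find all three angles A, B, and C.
Law of cosines for each angle (a² = 40.96, b² = 57.76, c² = 15.21):
cos(A) = (b² + c² − a²)/(2bc) = (57.76 + 15.21 − 40.96)/(2·7.6·3.9) = 32.01/59.28 ≈ 0.53998  ⇒  A ≈ 57.3177°
cos(B) = (a² + c² − b²)/(2ac) = (40.96 + 15.21 − 57.76)/(2·6.4·3.9) = -1.59/49.92 ≈ -0.031851  ⇒  B ≈ 91.8252°
cos(C) = (a² + b² − c²)/(2ab) = (40.96 + 57.76 − 15.21)/(2·6.4·7.6) = 83.51/97.28 ≈ 0.85845  ⇒  C ≈ 30.857°
Check: A + B + C ≈ 180°

A = 57.32°, B = 91.83°, C = 30.86°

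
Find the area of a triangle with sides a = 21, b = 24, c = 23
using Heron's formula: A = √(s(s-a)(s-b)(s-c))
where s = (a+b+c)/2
s = (21 + 24 + 23)/2 = 68/2 = 34
s − a = 13, s − b = 10, s − c = 11
s(s−a)(s−b)(s−c) = 34·13·10·11 = 48620
Area = √48620 ≈ 220.499

s = 34.0, Area = 220.5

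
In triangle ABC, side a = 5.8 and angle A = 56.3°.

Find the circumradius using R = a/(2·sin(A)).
R = a/(2·sin(A)) = 5.8/(2·sin(56.3°))
sin(56.3°) ≈ 0.831954
R ≈ 5.8/(2·0.831954) = 5.8/1.66391 ≈ 3.48577

R = 3.486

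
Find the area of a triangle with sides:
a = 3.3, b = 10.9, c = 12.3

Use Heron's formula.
s = (3.3 + 10.9 + 12.3)/2 = 26.5/2 = 13.25
s − a = 9.95, s − b = 2.35, s − c = 0.95
s(s−a)(s−b)(s−c) = 13.25·9.95·2.35·0.95 ≈ 294.327
Area = √294.327 ≈ 17.156

Area = 17.16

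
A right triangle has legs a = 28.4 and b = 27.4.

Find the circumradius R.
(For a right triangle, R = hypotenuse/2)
Hypotenuse c = √(a² + b²) = √(806.56 + 750.76) = √1557.32 ≈ 39.4629
R = c/2 ≈ 39.4629/2 ≈ 19.7314

R = 19.73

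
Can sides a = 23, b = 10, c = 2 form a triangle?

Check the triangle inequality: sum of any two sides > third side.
a + b vs c: 23 + 10 = 33 > 2  ✓
a + c vs b: 23 + 2 = 25 > 10  ✓
b + c vs a: 10 + 2 = 12 ≤ 23  ✗

No: 10 + 2 = 12 is not > 23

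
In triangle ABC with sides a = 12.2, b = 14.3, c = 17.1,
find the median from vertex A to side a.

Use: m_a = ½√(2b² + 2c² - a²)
m_a = ½√(2·14.3² + 2·17.1² − 12.2²) = ½√(2·204.49 + 2·292.41 − 148.84) = ½√(408.98 + 584.82 − 148.84) = ½√844.96
√844.96 ≈ 29.0682, so m_a ≈ 14.5341

m_a = 14.53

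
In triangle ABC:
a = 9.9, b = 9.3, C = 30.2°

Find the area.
Two sides and the included angle (SAS): A = ½·a·b·sin(C) = ½·9.9·9.3·sin(30.2°)
sin(30.2°) ≈ 0.50302
A ≈ ½·92.07·0.50302 = 46.035·0.50302 ≈ 23.1565

Area = 23.16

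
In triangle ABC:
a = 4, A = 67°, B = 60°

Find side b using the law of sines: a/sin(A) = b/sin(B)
a/sin(A) = b/sin(B)  ⇒  b = a·sin(B)/sin(A) = 4·sin(60°)/sin(67°)
sin(60°) ≈ 0.866025, sin(67°) ≈ 0.920505
b ≈ 4·0.866025/0.920505 ≈ 3.4641/0.920505 ≈ 3.76326

b = 3.763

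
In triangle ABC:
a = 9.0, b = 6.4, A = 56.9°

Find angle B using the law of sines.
a/sin(A) = b/sin(B)  ⇒  sin(B) = b·sin(A)/a = 6.4·sin(56.9°)/9.0
sin(56.9°) ≈ 0.837719
sin(B) ≈ 6.4·0.837719/9.0 ≈ 5.3614/9.0 ≈ 0.595711
B = arcsin(0.595711) ≈ 36.5633°
(Since b ≤ a we need B ≤ A, so the obtuse alternative 180° − 36.5633° ≈ 143.437° is rejected.)

B = 36.56°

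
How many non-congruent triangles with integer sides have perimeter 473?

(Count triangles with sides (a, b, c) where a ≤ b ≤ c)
Let a ≤ b ≤ c with a + b + c = 473. The only binding inequality is a + b > c, i.e. 473 − c > c, so c < 473/2; and c ≥ 473/3 since c is the largest side.
So 158 ≤ c ≤ 236. For each c, b runs from ⌈(473 − c)/2⌉ up to c (then a = 473 − b − c satisfies 1 ≤ a ≤ b automatically), giving c − ⌈(473 − c)/2⌉ + 1 choices.
Summing over c: 1 + 3 + 4 + 6 + … + 117 + 118  (79 terms, c = 158, …, 236) = 4720
Check (closed form: nearest integer to p²/48 for even p, (p+3)²/48 for odd p): (473+3)²/48 = 476²/48 = 226576/48 ≈ 4720.33 → 4720

4720 triangles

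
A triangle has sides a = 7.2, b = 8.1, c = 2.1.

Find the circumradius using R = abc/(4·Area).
First find the area with Heron's formula.
s = (7.2 + 8.1 + 2.1)/2 = 8.7
Area = √(s(s−a)(s−b)(s−c)) = √(8.7·1.5·0.6·6.6) ≈ √51.678 ≈ 7.18874
abc = 7.2·8.1·2.1 = 122.472
R = abc/(4·Area) ≈ 122.472/(4·7.18874) = 122.472/28.755 ≈ 4.25916

R = 4.259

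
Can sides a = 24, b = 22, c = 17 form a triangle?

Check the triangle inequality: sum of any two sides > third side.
a + b vs c: 24 + 22 = 46 > 17  ✓
a + c vs b: 24 + 17 = 41 > 22  ✓
b + c vs a: 22 + 17 = 39 > 24  ✓

Yes, triangle inequality satisfied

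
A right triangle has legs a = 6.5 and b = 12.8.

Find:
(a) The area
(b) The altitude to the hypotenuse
(a) The legs are perpendicular, so Area = ½·a·b = ½·6.5·12.8 = ½·83.2 = 41.6
(b) Hypotenuse c = √(a² + b²) = √(42.25 + 163.84) = √206.09 ≈ 14.3558
    Area = ½·c·h_c  ⇒  h_c = 2·Area/c = 83.2/14.3558 ≈ 5.79555

Area = 41.6, h_c = 5.796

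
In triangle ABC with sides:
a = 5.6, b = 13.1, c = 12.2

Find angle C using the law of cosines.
c² = a² + b² − 2ab·cos(C)  ⇒  cos(C) = (a² + b² − c²)/(2ab)
cos(C) = (5.6² + 13.1² − 12.2²)/(2·5.6·13.1) = (31.36 + 171.61 − 148.84)/146.72 = 54.13/146.72 ≈ 0.368934
C = arccos(0.368934) ≈ 68.3501°

C = 68.35°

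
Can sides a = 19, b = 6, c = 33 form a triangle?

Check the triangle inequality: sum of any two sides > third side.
a + b vs c: 19 + 6 = 25 ≤ 33  ✗
a + c vs b: 19 + 33 = 52 > 6  ✓
b + c vs a: 6 + 33 = 39 > 19  ✓

No: 19 + 6 = 25 is not > 33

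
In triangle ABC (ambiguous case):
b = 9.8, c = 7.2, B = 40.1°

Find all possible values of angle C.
b/sin(B) = c/sin(C)  ⇒  sin(C) = c·sin(B)/b = 7.2·sin(40.1°)/9.8
sin(40.1°) ≈ 0.644124
sin(C) ≈ 7.2·0.644124/9.8 ≈ 4.63769/9.8 ≈ 0.473234
Candidate 1: C₁ = arcsin(0.473234) ≈ 28.2444°  →  A = 180° − 40.1° − 28.2444° ≈ 111.656° > 0, valid
Candidate 2: C₂ = 180° − C₁ ≈ 151.756°  →  A = 180° − 40.1° − 151.756° ≈ -11.8556° ≤ 0, not a valid triangle

C = 28.24° (one solution)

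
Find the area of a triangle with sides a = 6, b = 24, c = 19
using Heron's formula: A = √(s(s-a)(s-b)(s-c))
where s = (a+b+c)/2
s = (6 + 24 + 19)/2 = 49/2 = 24.5
s − a = 18.5, s − b = 0.5, s − c = 5.5
s(s−a)(s−b)(s−c) = 24.5·18.5·0.5·5.5 = 1246.4375
Area = √1246.4375 ≈ 35.3049

s = 24.5, Area = 35.3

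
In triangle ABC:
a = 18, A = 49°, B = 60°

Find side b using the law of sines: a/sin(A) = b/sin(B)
a/sin(A) = b/sin(B)  ⇒  b = a·sin(B)/sin(A) = 18·sin(60°)/sin(49°)
sin(60°) ≈ 0.866025, sin(49°) ≈ 0.75471
b ≈ 18·0.866025/0.75471 ≈ 15.5885/0.75471 ≈ 20.6549

b = 20.65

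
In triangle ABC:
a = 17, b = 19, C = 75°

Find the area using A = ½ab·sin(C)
A = ½·a·b·sin(C) = ½·17·19·sin(75°)
sin(75°) ≈ 0.965926
A ≈ ½·323·0.965926 = 161.5·0.965926 ≈ 155.997

Area = 156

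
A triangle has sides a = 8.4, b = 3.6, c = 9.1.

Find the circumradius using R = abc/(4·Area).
First find the area with Heron's formula.
s = (8.4 + 3.6 + 9.1)/2 = 10.55
Area = √(s(s−a)(s−b)(s−c)) = √(10.55·2.15·6.95·1.45) ≈ √228.583 ≈ 15.119
abc = 8.4·3.6·9.1 = 275.184
R = abc/(4·Area) ≈ 275.184/(4·15.119) = 275.184/60.4758 ≈ 4.55031

R = 4.55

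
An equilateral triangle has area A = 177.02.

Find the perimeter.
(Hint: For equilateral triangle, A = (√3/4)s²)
A = (√3/4)s²  ⇒  s² = 4A/√3 = 4·177.02/√3 = 708.08/1.73205 ≈ 408.81
s ≈ √408.81 ≈ 20.2191
Perimeter = 3s ≈ 3·20.2191 ≈ 60.6572

Perimeter = 60.66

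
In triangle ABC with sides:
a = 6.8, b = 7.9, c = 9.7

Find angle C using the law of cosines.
c² = a² + b² − 2ab·cos(C)  ⇒  cos(C) = (a² + b² − c²)/(2ab)
cos(C) = (6.8² + 7.9² − 9.7²)/(2·6.8·7.9) = (46.24 + 62.41 − 94.09)/107.44 = 14.56/107.44 ≈ 0.135517
C = arccos(0.135517) ≈ 82.2115°

C = 82.21°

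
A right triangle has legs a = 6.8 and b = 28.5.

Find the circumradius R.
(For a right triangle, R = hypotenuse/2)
Hypotenuse c = √(a² + b²) = √(46.24 + 812.25) = √858.49 ≈ 29.3
R = c/2 ≈ 29.3/2 ≈ 14.65

R = 14.65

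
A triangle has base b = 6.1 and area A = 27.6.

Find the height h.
A = ½·b·h  ⇒  h = 2A/b = 2·27.6/6.1 = 55.2/6.1 ≈ 9.04918

h = 9.049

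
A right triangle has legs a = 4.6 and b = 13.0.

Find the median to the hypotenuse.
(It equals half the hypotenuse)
Hypotenuse c = √(a² + b²) = √(21.16 + 169) = √190.16 ≈ 13.7899
Median to hypotenuse = c/2 ≈ 13.7899/2 ≈ 6.89493

Median = 6.895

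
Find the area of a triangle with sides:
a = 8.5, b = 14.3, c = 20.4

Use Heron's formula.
s = (8.5 + 14.3 + 20.4)/2 = 43.2/2 = 21.6
s − a = 13.1, s − b = 7.3, s − c = 1.2
s(s−a)(s−b)(s−c) = 21.6·13.1·7.3·1.2 ≈ 2478.73
Area = √2478.73 ≈ 49.7868

Area = 49.79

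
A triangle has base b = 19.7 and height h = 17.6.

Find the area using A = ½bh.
A = ½·b·h = ½·19.7·17.6 = ½·346.72 = 173.36

Area = 173.36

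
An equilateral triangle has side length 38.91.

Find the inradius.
r = Area/s with s the semi-perimeter.
Area = (√3/4)·38.91² = (√3/4)·1513.9881 ≈ 0.433013·1513.9881 ≈ 655.576
s = 3·38.91/2 = 58.365
r ≈ 655.576/58.365 ≈ 11.2323
(Equivalently r = side/(2√3) = 38.91/3.4641 ≈ 11.2323.)

r = 11.23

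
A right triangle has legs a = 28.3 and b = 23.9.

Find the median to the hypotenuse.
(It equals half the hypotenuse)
Hypotenuse c = √(a² + b²) = √(800.89 + 571.21) = √1372.1 ≈ 37.0419
Median to hypotenuse = c/2 ≈ 37.0419/2 ≈ 18.5209

Median = 18.52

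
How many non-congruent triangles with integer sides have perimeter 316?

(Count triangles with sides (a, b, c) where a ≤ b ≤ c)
Let a ≤ b ≤ c with a + b + c = 316. The only binding inequality is a + b > c, i.e. 316 − c > c, so c < 316/2; and c ≥ 316/3 since c is the largest side.
So 106 ≤ c ≤ 157. For each c, b runs from ⌈(316 − c)/2⌉ up to c (then a = 316 − b − c satisfies 1 ≤ a ≤ b automatically), giving c − ⌈(316 − c)/2⌉ + 1 choices.
Summing over c: 2 + 3 + 5 + 6 + … + 77 + 78  (52 terms, c = 106, …, 157) = 2080
Check (closed form: nearest integer to p²/48 for even p, (p+3)²/48 for odd p): 316²/48 = 99856/48 ≈ 2080.33 → 2080

2080 triangles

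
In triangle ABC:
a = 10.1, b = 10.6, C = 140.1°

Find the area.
Two sides and the included angle (SAS): A = ½·a·b·sin(C) = ½·10.1·10.6·sin(140.1°)
sin(140.1°) ≈ 0.64145
A ≈ ½·107.06·0.64145 = 53.53·0.64145 ≈ 34.3368

Area = 34.34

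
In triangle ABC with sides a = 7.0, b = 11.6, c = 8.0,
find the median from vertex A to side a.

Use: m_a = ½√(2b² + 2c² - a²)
m_a = ½√(2·11.6² + 2·8.0² − 7.0²) = ½√(2·134.56 + 2·64 − 49) = ½√(269.12 + 128 − 49) = ½√348.12
√348.12 ≈ 18.658, so m_a ≈ 9.32899

m_a = 9.329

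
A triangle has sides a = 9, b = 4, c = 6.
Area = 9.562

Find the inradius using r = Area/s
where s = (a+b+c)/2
s = (9 + 4 + 6)/2 = 19/2 = 9.5
r = Area/s = 9.562/9.5 ≈ 1.00653

r = 1.007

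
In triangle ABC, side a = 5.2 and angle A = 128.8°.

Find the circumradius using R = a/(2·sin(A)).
R = a/(2·sin(A)) = 5.2/(2·sin(128.8°))
sin(128.8°) ≈ 0.779338
R ≈ 5.2/(2·0.779338) = 5.2/1.55868 ≈ 3.33616

R = 3.336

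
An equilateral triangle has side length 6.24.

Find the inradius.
r = Area/s with s the semi-perimeter.
Area = (√3/4)·6.24² = (√3/4)·38.9376 ≈ 0.433013·38.9376 ≈ 16.8605
s = 3·6.24/2 = 9.36
r ≈ 16.8605/9.36 ≈ 1.80133
(Equivalently r = side/(2√3) = 6.24/3.4641 ≈ 1.80133.)

r = 1.801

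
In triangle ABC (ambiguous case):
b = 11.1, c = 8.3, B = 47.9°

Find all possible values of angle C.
b/sin(B) = c/sin(C)  ⇒  sin(C) = c·sin(B)/b = 8.3·sin(47.9°)/11.1
sin(47.9°) ≈ 0.741976
sin(C) ≈ 8.3·0.741976/11.1 ≈ 6.1584/11.1 ≈ 0.554811
Candidate 1: C₁ = arcsin(0.554811) ≈ 33.6977°  →  A = 180° − 47.9° − 33.6977° ≈ 98.4023° > 0, valid
Candidate 2: C₂ = 180° − C₁ ≈ 146.302°  →  A = 180° − 47.9° − 146.302° ≈ -14.2023° ≤ 0, not a valid triangle

C = 33.7° (one solution)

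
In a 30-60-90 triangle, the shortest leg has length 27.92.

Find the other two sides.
In a 30-60-90 triangle the sides are in ratio 1 : √3 : 2 (short leg : long leg : hypotenuse).
Long leg = 27.92·√3 ≈ 27.92·1.73205 ≈ 48.3589
Hypotenuse = 2·27.92 = 55.84

Long leg = 27.92√3 = 48.36, Hypotenuse = 55.84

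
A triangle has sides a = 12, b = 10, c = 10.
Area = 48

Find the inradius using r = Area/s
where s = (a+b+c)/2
s = (12 + 10 + 10)/2 = 32/2 = 16
r = Area/s = 48/16 ≈ 3

r = 3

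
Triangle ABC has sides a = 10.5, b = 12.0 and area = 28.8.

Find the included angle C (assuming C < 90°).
Area = ½·a·b·sin(C)  ⇒  sin(C) = 2·Area/(a·b) = 2·28.8/(10.5·12.0) = 57.6/126 ≈ 0.457143
C = arcsin(0.457143) ≈ 27.2029° (taking the acute solution since C < 90°)

C = 27.2°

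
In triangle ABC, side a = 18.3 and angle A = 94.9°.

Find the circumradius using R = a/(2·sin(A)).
R = a/(2·sin(A)) = 18.3/(2·sin(94.9°))
sin(94.9°) ≈ 0.996345
R ≈ 18.3/(2·0.996345) = 18.3/1.99269 ≈ 9.18356

R = 9.184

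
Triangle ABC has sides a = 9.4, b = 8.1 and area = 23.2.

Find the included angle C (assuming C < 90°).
Area = ½·a·b·sin(C)  ⇒  sin(C) = 2·Area/(a·b) = 2·23.2/(9.4·8.1) = 46.4/76.14 ≈ 0.609404
C = arcsin(0.609404) ≈ 37.5464° (taking the acute solution since C < 90°)

C = 37.55°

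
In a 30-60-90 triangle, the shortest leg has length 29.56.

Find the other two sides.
In a 30-60-90 triangle the sides are in ratio 1 : √3 : 2 (short leg : long leg : hypotenuse).
Long leg = 29.56·√3 ≈ 29.56·1.73205 ≈ 51.1994
Hypotenuse = 2·29.56 = 59.12

Long leg = 29.56√3 = 51.2, Hypotenuse = 59.12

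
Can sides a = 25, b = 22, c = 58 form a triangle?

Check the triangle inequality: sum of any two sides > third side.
a + b vs c: 25 + 22 = 47 ≤ 58  ✗
a + c vs b: 25 + 58 = 83 > 22  ✓
b + c vs a: 22 + 58 = 80 > 25  ✓

No: 25 + 22 = 47 is not > 58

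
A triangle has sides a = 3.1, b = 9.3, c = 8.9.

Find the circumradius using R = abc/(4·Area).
First find the area with Heron's formula.
s = (3.1 + 9.3 + 8.9)/2 = 10.65
Area = √(s(s−a)(s−b)(s−c)) = √(10.65·7.55·1.35·1.75) ≈ √189.963 ≈ 13.7827
abc = 3.1·9.3·8.9 = 256.587
R = abc/(4·Area) ≈ 256.587/(4·13.7827) = 256.587/55.1308 ≈ 4.65415

R = 4.654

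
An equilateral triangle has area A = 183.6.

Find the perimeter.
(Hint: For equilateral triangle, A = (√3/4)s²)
A = (√3/4)s²  ⇒  s² = 4A/√3 = 4·183.6/√3 = 734.4/1.73205 ≈ 424.006
s ≈ √424.006 ≈ 20.5914
Perimeter = 3s ≈ 3·20.5914 ≈ 61.7742

Perimeter = 61.77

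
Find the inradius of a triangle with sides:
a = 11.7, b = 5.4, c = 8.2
r = Area/s where s is the semi-perimeter.
s = (11.7 + 5.4 + 8.2)/2 = 25.3/2 = 12.65
Area = √(s(s−a)(s−b)(s−c)) = √(12.65·0.95·7.25·4.45) ≈ √387.715 ≈ 19.6905
r ≈ 19.6905/12.65 ≈ 1.55656

r = 1.557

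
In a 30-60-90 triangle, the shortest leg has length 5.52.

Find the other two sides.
In a 30-60-90 triangle the sides are in ratio 1 : √3 : 2 (short leg : long leg : hypotenuse).
Long leg = 5.52·√3 ≈ 5.52·1.73205 ≈ 9.56092
Hypotenuse = 2·5.52 = 11.04

Long leg = 5.52√3 = 9.561, Hypotenuse = 11.04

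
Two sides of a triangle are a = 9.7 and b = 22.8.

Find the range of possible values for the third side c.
Triangle inequality: |a − b| < c < a + b
|a − b| = |9.7 − 22.8| = 13.1
a + b = 9.7 + 22.8 = 32.5

13.1 < c < 32.5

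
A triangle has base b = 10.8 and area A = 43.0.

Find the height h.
A = ½·b·h  ⇒  h = 2A/b = 2·43.0/10.8 = 86/10.8 ≈ 7.96296

h = 7.963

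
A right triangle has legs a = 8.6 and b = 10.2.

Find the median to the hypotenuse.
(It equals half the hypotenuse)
Hypotenuse c = √(a² + b²) = √(73.96 + 104.04) = √178 ≈ 13.3417
Median to hypotenuse = c/2 ≈ 13.3417/2 ≈ 6.67083

Median = 6.671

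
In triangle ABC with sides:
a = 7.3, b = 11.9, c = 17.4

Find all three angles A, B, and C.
Law of cosines for each angle (a² = 53.29, b² = 141.61, c² = 302.76):
cos(A) = (b² + c² − a²)/(2bc) = (141.61 + 302.76 − 53.29)/(2·11.9·17.4) = 391.08/414.12 ≈ 0.944364  ⇒  A ≈ 19.2022°
cos(B) = (a² + c² − b²)/(2ac) = (53.29 + 302.76 − 141.61)/(2·7.3·17.4) = 214.44/254.04 ≈ 0.844119  ⇒  B ≈ 32.4223°
cos(C) = (a² + b² − c²)/(2ab) = (53.29 + 141.61 − 302.76)/(2·7.3·11.9) = -107.86/173.74 ≈ -0.620813  ⇒  C ≈ 128.376°
Check: A + B + C ≈ 180°

A = 19.2°, B = 32.42°, C = 128.4°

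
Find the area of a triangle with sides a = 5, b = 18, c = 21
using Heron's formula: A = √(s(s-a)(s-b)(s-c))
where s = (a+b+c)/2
s = (5 + 18 + 21)/2 = 44/2 = 22
s − a = 17, s − b = 4, s − c = 1
s(s−a)(s−b)(s−c) = 22·17·4·1 = 1496
Area = √1496 ≈ 38.6782

s = 22.0, Area = 38.68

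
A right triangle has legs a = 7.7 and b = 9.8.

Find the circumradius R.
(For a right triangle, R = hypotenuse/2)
Hypotenuse c = √(a² + b²) = √(59.29 + 96.04) = √155.33 ≈ 12.4631
R = c/2 ≈ 12.4631/2 ≈ 6.23157

R = 6.232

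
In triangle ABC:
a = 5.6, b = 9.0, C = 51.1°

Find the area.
Two sides and the included angle (SAS): A = ½·a·b·sin(C) = ½·5.6·9.0·sin(51.1°)
sin(51.1°) ≈ 0.778243
A ≈ ½·50.4·0.778243 = 25.2·0.778243 ≈ 19.6117

Area = 19.61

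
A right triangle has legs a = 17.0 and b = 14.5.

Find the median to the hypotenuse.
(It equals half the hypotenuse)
Hypotenuse c = √(a² + b²) = √(289 + 210.25) = √499.25 ≈ 22.3439
Median to hypotenuse = c/2 ≈ 22.3439/2 ≈ 11.172

Median = 11.17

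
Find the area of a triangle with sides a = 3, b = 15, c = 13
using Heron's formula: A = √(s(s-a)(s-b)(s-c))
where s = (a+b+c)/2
s = (3 + 15 + 13)/2 = 31/2 = 15.5
s − a = 12.5, s − b = 0.5, s − c = 2.5
s(s−a)(s−b)(s−c) = 15.5·12.5·0.5·2.5 = 242.1875
Area = √242.1875 ≈ 15.5624

s = 15.5, Area = 15.56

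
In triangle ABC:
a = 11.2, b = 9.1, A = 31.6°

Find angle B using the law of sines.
a/sin(A) = b/sin(B)  ⇒  sin(B) = b·sin(A)/a = 9.1·sin(31.6°)/11.2
sin(31.6°) ≈ 0.523986
sin(B) ≈ 9.1·0.523986/11.2 ≈ 4.76827/11.2 ≈ 0.425739
B = arcsin(0.425739) ≈ 25.1974°
(Since b ≤ a we need B ≤ A, so the obtuse alternative 180° − 25.1974° ≈ 154.803° is rejected.)

B = 25.2°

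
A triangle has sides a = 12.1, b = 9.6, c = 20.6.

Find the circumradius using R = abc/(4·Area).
First find the area with Heron's formula.
s = (12.1 + 9.6 + 20.6)/2 = 21.15
Area = √(s(s−a)(s−b)(s−c)) = √(21.15·9.05·11.55·0.55) ≈ √1215.92 ≈ 34.87
abc = 12.1·9.6·20.6 = 2392.896
R = abc/(4·Area) ≈ 2392.896/(4·34.87) = 2392.896/139.48 ≈ 17.1558

R = 17.16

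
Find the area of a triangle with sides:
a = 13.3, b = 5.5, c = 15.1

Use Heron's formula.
s = (13.3 + 5.5 + 15.1)/2 = 33.9/2 = 16.95
s − a = 3.65, s − b = 11.45, s − c = 1.85
s(s−a)(s−b)(s−c) = 16.95·3.65·11.45·1.85 ≈ 1310.51
Area = √1310.51 ≈ 36.2009

Area = 36.2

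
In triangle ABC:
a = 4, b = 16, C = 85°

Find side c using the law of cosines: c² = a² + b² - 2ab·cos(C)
c² = 4² + 16² − 2·4·16·cos(85°)
cos(85°) ≈ 0.0871557
c² ≈ 16 + 256 − 128·(0.0871557) ≈ 272 − 11.1559 ≈ 260.844
c ≈ √260.844 ≈ 16.1507

c = 16.15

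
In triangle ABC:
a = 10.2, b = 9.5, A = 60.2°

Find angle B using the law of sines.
a/sin(A) = b/sin(B)  ⇒  sin(B) = b·sin(A)/a = 9.5·sin(60.2°)/10.2
sin(60.2°) ≈ 0.867765
sin(B) ≈ 9.5·0.867765/10.2 ≈ 8.24377/10.2 ≈ 0.808213
B = arcsin(0.808213) ≈ 53.9217°
(Since b ≤ a we need B ≤ A, so the obtuse alternative 180° − 53.9217° ≈ 126.078° is rejected.)

B = 53.92°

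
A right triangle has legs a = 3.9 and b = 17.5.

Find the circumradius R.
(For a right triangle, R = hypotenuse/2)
Hypotenuse c = √(a² + b²) = √(15.21 + 306.25) = √321.46 ≈ 17.9293
R = c/2 ≈ 17.9293/2 ≈ 8.96465

R = 8.965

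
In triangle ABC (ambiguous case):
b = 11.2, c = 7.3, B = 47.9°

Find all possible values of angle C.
b/sin(B) = c/sin(C)  ⇒  sin(C) = c·sin(B)/b = 7.3·sin(47.9°)/11.2
sin(47.9°) ≈ 0.741976
sin(C) ≈ 7.3·0.741976/11.2 ≈ 5.41642/11.2 ≈ 0.483609
Candidate 1: C₁ = arcsin(0.483609) ≈ 28.9214°  →  A = 180° − 47.9° − 28.9214° ≈ 103.179° > 0, valid
Candidate 2: C₂ = 180° − C₁ ≈ 151.079°  →  A = 180° − 47.9° − 151.079° ≈ -18.9786° ≤ 0, not a valid triangle

C = 28.92° (one solution)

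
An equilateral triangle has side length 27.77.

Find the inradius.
r = Area/s with s the semi-perimeter.
Area = (√3/4)·27.77² = (√3/4)·771.1729 ≈ 0.433013·771.1729 ≈ 333.928
s = 3·27.77/2 = 41.655
r ≈ 333.928/41.655 ≈ 8.01651
(Equivalently r = side/(2√3) = 27.77/3.4641 ≈ 8.01651.)

r = 8.017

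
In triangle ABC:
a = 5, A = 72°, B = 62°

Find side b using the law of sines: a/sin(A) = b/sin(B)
a/sin(A) = b/sin(B)  ⇒  b = a·sin(B)/sin(A) = 5·sin(62°)/sin(72°)
sin(62°) ≈ 0.882948, sin(72°) ≈ 0.951057
b ≈ 5·0.882948/0.951057 ≈ 4.41474/0.951057 ≈ 4.64193

b = 4.642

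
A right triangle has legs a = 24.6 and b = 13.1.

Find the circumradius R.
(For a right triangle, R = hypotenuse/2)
Hypotenuse c = √(a² + b²) = √(605.16 + 171.61) = √776.77 ≈ 27.8706
R = c/2 ≈ 27.8706/2 ≈ 13.9353

R = 13.94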